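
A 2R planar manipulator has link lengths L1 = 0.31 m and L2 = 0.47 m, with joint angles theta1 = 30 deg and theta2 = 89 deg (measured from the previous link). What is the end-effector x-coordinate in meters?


x = L1*cos(th1) + L2*cos(th1+th2) = 0.31*cos(30 deg) + 0.47*cos(119 deg) = 0.0406

0.0406 m


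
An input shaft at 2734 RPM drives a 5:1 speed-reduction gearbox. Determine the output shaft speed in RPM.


omega_out = omega_in / N = 2734 / 5 = 546.8000

546.8000 RPM


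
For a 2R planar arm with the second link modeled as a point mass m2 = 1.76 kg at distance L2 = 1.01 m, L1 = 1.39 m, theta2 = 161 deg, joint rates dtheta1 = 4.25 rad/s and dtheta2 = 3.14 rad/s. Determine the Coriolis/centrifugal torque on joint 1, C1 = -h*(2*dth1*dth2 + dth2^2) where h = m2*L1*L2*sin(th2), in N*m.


h = m2*L1*L2*sin(th2) = 1.76*1.39*1.01*sin(161 deg) = 0.804435
C1 = -h*(2*4.25*3.14 + 3.14^2) = -0.804435*36.5496 = -29.4018

-29.4018 N*m


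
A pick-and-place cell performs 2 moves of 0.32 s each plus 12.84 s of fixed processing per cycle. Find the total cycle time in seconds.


T = 2*0.32 + 12.84 = 13.4800

13.4800 s


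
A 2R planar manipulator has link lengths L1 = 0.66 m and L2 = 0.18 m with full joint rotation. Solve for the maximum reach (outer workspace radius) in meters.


r_max = L1 + L2 = 0.66 + 0.18 = 0.8400

0.8400 m


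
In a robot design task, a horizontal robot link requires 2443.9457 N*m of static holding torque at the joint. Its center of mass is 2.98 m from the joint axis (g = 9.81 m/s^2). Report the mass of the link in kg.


m = tau / (g*L) = 2443.9457 / (9.81 * 2.98) = 83.6000

83.6000 kg


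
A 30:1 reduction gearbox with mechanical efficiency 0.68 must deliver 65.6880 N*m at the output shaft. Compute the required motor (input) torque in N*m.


tau_in = tau_out / (N * eta) = 65.6880 / (30 * 0.68) = 3.2200

3.2200 N*m


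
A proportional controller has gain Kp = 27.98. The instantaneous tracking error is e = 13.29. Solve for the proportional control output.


u_P = Kp * e = 27.98 * 13.29 = 371.8542

371.8542


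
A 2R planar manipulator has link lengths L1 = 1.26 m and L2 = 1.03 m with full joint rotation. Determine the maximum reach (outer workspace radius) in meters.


r_max = L1 + L2 = 1.26 + 1.03 = 2.2900

2.2900 m


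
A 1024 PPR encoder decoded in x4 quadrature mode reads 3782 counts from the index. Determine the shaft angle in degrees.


angle = counts * 360 / (PPR*4) = 3782 * 360 / 4096 = 332.4023

332.4023 degrees


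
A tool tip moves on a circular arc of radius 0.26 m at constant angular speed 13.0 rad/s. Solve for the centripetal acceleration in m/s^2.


a_c = omega^2 * r = 13.0^2 * 0.26 = 43.9400

43.9400 m/s^2


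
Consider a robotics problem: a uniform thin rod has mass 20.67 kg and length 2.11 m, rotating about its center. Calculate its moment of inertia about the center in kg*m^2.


I = (1/12)*m*L^2 = (1/12)*20.67*2.11^2 = 7.6687

7.6687 kg*m^2


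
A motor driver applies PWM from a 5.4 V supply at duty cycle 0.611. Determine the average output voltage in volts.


V_avg = V_supply * D = 5.4*0.611 = 3.2994

3.2994 V


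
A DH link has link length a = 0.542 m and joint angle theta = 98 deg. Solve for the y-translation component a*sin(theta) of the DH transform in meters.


a*sin(theta) = 0.542*sin(98 deg) = 0.5367

0.5367 m


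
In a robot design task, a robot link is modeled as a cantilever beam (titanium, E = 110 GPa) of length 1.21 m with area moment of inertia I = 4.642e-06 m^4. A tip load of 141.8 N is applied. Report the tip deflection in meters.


delta = F*L^3/(3*E*I) = 141.8*1.21^3/(3*1.100e+11*4.642e-06)
      = 251.2073498/1531860 = 1.6399e-04

1.6399e-04 m


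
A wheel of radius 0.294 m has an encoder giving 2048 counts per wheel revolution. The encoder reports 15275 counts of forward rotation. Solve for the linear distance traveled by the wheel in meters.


revs = 15275/2048 = 7.458496
d = revs * 2*pi*r = 7.458496 * 2*pi*0.294 = 13.7778

13.7778 m


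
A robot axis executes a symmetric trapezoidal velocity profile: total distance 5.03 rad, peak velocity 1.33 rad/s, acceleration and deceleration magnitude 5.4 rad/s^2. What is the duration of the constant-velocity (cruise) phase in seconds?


t_acc = v/a = 0.246296 s, d_acc = v^2/(2a) = 0.163787 rad each
d_cruise = 5.03 - 2*0.163787 = 4.702426 rad
t_cruise = d_cruise/v = 4.702426/1.33 = 3.5357

3.5357 s


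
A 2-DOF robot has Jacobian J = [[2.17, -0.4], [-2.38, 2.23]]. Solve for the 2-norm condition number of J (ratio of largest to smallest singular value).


JJ^T eigenvalues: trace(JJ^T) = 15.5062, det(JJ^T) = det(J)^2 = 15.10954641
s_max^2 = (15.5062 + sqrt(180.00405280))/2 = 14.46137945
s_min^2 = (15.5062 - sqrt(180.00405280))/2 = 1.04482055
kappa = s_max/s_min = sqrt(14.46137945/1.04482055) = 3.7204

3.7204


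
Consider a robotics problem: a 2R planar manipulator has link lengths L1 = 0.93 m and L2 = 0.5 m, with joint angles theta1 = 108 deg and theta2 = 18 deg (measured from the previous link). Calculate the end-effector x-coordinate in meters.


x = L1*cos(th1) + L2*cos(th1+th2) = 0.93*cos(108 deg) + 0.5*cos(126 deg) = -0.5813

-0.5813 m


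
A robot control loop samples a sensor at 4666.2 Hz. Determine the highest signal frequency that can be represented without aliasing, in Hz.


f_max = f_s/2 = 4666.2/2 = 2333.1000

2333.1000 Hz


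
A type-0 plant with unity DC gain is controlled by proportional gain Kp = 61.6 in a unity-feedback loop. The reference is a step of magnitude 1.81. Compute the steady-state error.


e_ss = R/(1 + Kp) = 1.81/(1 + 61.6) = 1.81/62.6000 = 0.0289

0.0289


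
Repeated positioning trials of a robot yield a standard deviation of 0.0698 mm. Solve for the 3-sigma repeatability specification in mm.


repeatability = 3*sigma = 3*0.0698 = 0.2094

0.2094 mm


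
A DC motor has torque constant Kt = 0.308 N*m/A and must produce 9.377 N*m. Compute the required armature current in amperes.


I = tau / Kt = 9.377/0.308 = 30.4448

30.4448 A


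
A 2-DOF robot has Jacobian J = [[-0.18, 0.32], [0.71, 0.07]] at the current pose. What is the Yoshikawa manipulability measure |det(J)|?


det(J) = -0.18*0.07 - (0.32)*(0.71) = -0.2398
|det(J)| = 0.2398

0.2398


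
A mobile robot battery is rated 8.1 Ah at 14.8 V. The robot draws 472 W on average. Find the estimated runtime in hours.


E = 8.1*14.8 = 119.8800 Wh
t = E/P = 119.8800/472 = 0.2540

0.2540 hours


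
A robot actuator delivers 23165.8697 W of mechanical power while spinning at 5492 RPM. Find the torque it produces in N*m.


omega = 5492 * 2*pi/60 = 575.120895 rad/s
tau = P / omega = 23165.8697 / 575.120895 = 40.2800

40.2800 N*m


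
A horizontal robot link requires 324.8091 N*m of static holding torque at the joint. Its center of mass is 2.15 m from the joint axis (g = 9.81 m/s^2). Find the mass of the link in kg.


m = tau / (g*L) = 324.8091 / (9.81 * 2.15) = 15.4000

15.4000 kg


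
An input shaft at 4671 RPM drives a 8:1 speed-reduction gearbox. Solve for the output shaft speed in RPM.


omega_out = omega_in / N = 4671 / 8 = 583.8750

583.8750 RPM


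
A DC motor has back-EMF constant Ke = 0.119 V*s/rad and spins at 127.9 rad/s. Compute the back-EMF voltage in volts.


V_emf = Ke * omega = 0.119*127.9 = 15.2201

15.2201 V


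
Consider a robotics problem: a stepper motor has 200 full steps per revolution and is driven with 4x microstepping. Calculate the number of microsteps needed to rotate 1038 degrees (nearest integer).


step_size = 360/(200*4) = 360/800 = 0.450000 deg
n = 1038/(360/800) = 1038*800/360 = 2306.6667 -> 2307

2307 steps


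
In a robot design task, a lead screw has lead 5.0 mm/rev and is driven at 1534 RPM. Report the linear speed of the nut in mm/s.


v = lead * (RPM/60) = 5.0*1534/60 = 127.8333

127.8333 mm/s


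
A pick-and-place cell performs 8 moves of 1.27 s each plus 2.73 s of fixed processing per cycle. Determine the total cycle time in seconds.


T = 8*1.27 + 2.73 = 12.8900

12.8900 s


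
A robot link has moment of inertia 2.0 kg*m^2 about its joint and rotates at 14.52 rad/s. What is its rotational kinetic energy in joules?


KE = (1/2)*I*omega^2 = 0.5*2.0*14.52^2 = 210.8304

210.8304 J


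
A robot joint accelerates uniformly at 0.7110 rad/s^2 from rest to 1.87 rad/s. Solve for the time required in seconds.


t = delta_omega / alpha = 1.87 / 0.7110 = 2.6301

2.6301 s


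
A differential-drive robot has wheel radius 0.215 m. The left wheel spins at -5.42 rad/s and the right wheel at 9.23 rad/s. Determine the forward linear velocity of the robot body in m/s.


v = r*(wR + wL)/2 = 0.215*(9.23 + -5.42)/2 = 0.4096

0.4096 m/s


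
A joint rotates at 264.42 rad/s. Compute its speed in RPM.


RPM = 264.42 * 60/(2*pi) = 2525.0250

2525.0250 RPM


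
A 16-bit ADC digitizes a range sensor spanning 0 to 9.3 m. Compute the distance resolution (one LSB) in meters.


res = range / 2^n = 9.3/2^16 = 9.3/65536 = 1.4191e-04

1.4191e-04 m


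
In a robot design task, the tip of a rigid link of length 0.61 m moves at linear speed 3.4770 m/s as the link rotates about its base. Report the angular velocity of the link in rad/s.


omega = v / L = 3.4770 / 0.61 = 5.7000

5.7000 rad/s


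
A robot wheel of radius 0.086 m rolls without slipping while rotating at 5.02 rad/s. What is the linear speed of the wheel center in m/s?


v = omega * r = 5.02 * 0.086 = 0.4317

0.4317 m/s


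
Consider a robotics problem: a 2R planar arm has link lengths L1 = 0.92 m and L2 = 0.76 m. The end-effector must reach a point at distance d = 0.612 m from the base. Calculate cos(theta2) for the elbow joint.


cos(th2) = (d^2 - L1^2 - L2^2)/(2*L1*L2) = (0.612^2 - 0.92^2 - 0.76^2)/(2*0.92*0.76) = -0.7505

-0.7505


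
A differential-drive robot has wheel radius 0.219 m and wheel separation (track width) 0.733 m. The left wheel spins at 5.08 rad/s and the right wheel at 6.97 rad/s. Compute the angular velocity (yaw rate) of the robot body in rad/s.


omega = r*(wR - wL)/L = 0.219*(6.97 - (5.08))/0.733 = 0.5647

0.5647 rad/s


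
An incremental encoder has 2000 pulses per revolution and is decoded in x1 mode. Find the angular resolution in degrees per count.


resolution = 360 / (PPR * 1) = 360 / 2000 = 0.1800

0.1800 degrees


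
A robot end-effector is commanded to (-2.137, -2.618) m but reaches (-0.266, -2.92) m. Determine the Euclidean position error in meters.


dx = -0.266 - (-2.137) = 1.8710, dy = -2.92 - (-2.618) = -0.3020
err = sqrt(3.500641 + 0.091204) = 1.8952

1.8952 m


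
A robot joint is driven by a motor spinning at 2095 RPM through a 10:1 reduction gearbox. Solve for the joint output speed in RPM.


omega_joint = omega_motor / N = 2095 / 10 = 209.5000

209.5000 RPM


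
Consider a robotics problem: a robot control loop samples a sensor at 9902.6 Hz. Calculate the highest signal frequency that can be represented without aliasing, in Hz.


f_max = f_s/2 = 9902.6/2 = 4951.3000

4951.3000 Hz


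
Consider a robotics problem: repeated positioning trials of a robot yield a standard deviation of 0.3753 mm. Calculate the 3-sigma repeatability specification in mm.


repeatability = 3*sigma = 3*0.3753 = 1.1259

1.1259 mm


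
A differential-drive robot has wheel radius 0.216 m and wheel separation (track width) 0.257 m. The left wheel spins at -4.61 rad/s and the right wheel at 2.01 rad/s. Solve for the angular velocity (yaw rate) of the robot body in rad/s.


omega = r*(wR - wL)/L = 0.216*(2.01 - (-4.61))/0.257 = 5.5639

5.5639 rad/s


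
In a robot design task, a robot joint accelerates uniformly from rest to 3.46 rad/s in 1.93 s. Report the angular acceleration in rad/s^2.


alpha = delta_omega / t = 3.46 / 1.93 = 1.7927

1.7927 rad/s^2


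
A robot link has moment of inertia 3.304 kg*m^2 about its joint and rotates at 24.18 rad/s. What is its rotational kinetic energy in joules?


KE = (1/2)*I*omega^2 = 0.5*3.304*24.18^2 = 965.8788

965.8788 J


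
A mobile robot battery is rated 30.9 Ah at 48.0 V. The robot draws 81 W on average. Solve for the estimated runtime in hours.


E = 30.9*48.0 = 1483.2000 Wh
t = E/P = 1483.2000/81 = 18.3111

18.3111 hours


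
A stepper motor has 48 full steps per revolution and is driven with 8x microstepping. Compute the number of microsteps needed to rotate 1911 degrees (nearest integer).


step_size = 360/(48*8) = 360/384 = 0.937500 deg
n = 1911/(360/384) = 1911*384/360 = 2038.4000 -> 2038

2038 steps


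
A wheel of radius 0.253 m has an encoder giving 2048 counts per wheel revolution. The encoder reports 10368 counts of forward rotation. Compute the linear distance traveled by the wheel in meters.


revs = 10368/2048 = 5.062500
d = revs * 2*pi*r = 5.062500 * 2*pi*0.253 = 8.0476

8.0476 m


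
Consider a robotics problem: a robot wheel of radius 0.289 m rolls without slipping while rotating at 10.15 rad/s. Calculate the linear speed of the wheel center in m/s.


v = omega * r = 10.15 * 0.289 = 2.9333

2.9333 m/s


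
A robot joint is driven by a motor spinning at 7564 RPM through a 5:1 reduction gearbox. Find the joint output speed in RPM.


omega_joint = omega_motor / N = 7564 / 5 = 1512.8000

1512.8000 RPM


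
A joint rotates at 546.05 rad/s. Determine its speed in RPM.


RPM = 546.05 * 60/(2*pi) = 5214.3934

5214.3934 RPM


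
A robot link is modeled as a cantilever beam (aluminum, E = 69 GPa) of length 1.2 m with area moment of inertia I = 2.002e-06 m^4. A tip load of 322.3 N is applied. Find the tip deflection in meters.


delta = F*L^3/(3*E*I) = 322.3*1.2^3/(3*6.900e+10*2.002e-06)
      = 556.9344/414414 = 0.0013

0.0013 m


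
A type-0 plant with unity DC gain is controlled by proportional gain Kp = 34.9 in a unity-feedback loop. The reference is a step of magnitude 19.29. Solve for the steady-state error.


e_ss = R/(1 + Kp) = 19.29/(1 + 34.9) = 19.29/35.9000 = 0.5373

0.5373


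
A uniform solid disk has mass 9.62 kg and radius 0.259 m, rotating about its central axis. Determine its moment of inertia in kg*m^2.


I = (1/2)*m*R^2 = 0.5*9.62*0.259^2 = 0.3227

0.3227 kg*m^2


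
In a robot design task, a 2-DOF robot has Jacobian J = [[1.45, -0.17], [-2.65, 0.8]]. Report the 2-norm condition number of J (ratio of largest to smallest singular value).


JJ^T eigenvalues: trace(JJ^T) = 9.7939, det(JJ^T) = det(J)^2 = 0.50339025
s_max^2 = (9.7939 + sqrt(93.90691621))/2 = 9.74222905
s_min^2 = (9.7939 - sqrt(93.90691621))/2 = 0.05167095
kappa = s_max/s_min = sqrt(9.74222905/0.05167095) = 13.7311

13.7311


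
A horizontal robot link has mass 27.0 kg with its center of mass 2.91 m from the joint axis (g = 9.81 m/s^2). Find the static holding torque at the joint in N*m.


tau = m*g*L = 27.0 * 9.81 * 2.91 = 770.7717

770.7717 N*m


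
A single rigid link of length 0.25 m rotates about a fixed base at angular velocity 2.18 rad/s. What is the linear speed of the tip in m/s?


v = L*omega = 0.25 * 2.18 = 0.5450

0.5450 m/s


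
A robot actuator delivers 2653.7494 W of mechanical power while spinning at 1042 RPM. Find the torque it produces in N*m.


omega = 1042 * 2*pi/60 = 109.117985 rad/s
tau = P / omega = 2653.7494 / 109.117985 = 24.3200

24.3200 N*m


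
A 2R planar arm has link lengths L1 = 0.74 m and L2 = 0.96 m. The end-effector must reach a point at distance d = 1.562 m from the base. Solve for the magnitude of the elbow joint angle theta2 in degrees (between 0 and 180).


cos(th2) = (d^2 - L1^2 - L2^2)/(2*L1*L2) = (1.562^2 - 0.74^2 - 0.96^2)/(2*0.74*0.96) = 0.68316723
th2 = acos(0.68316723) = 46.9084 deg

46.9084 degrees


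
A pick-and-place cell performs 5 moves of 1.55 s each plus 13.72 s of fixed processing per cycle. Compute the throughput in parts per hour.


T_cycle = 5*1.55 + 13.72 = 21.4700 s
rate = 3600/T = 167.6758

167.6758 parts/hour


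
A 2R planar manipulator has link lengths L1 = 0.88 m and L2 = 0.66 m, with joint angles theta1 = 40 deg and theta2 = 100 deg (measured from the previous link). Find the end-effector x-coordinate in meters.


x = L1*cos(th1) + L2*cos(th1+th2) = 0.88*cos(40 deg) + 0.66*cos(140 deg) = 0.1685

0.1685 m


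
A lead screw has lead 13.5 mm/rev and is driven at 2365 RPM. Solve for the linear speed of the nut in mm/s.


v = lead * (RPM/60) = 13.5*2365/60 = 532.1250

532.1250 mm/s


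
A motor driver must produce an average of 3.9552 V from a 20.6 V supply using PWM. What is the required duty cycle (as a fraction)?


D = V_avg/V_supply = 3.9552/20.6 = 0.1920

0.1920


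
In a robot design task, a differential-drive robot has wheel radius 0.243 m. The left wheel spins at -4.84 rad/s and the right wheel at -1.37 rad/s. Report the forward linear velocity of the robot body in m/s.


v = r*(wR + wL)/2 = 0.243*(-1.37 + -4.84)/2 = -0.7545

-0.7545 m/s


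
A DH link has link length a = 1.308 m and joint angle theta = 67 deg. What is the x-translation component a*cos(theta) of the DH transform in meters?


a*cos(theta) = 1.308*cos(67 deg) = 0.5111

0.5111 m


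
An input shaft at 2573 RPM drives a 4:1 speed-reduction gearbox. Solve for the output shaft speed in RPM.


omega_out = omega_in / N = 2573 / 4 = 643.2500

643.2500 RPM


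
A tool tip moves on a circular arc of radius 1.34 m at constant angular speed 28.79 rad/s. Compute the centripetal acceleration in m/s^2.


a_c = omega^2 * r = 28.79^2 * 1.34 = 1110.6779

1110.6779 m/s^2


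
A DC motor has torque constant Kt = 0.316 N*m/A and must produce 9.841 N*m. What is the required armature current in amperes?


I = tau / Kt = 9.841/0.316 = 31.1424

31.1424 A


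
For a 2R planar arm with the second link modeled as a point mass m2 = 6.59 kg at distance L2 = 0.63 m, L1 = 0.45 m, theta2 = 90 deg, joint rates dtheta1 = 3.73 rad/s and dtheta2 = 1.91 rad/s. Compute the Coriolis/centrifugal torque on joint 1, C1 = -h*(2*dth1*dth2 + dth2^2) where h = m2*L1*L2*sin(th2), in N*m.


h = m2*L1*L2*sin(th2) = 6.59*0.45*0.63*sin(90 deg) = 1.868265
C1 = -h*(2*3.73*1.91 + 1.91^2) = -1.868265*17.8967 = -33.4358

-33.4358 N*m


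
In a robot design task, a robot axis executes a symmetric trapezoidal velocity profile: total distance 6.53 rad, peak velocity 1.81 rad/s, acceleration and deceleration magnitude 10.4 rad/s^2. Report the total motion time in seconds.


t_acc = v/a = 1.81/10.4 = 0.174038 s
d_acc = v^2/(2a) = 0.157505 rad (each ramp)
d_cruise = 6.53 - 2*0.157505 = 6.214990 rad
t_cruise = 6.214990/1.81 = 3.433696 s
t_total = 2*0.174038 + 3.433696 = 3.7818

3.7818 s


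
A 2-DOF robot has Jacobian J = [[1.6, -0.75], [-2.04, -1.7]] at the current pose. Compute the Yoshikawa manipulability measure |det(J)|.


det(J) = 1.6*-1.7 - (-0.75)*(-2.04) = -4.2500
|det(J)| = 4.2500

4.2500


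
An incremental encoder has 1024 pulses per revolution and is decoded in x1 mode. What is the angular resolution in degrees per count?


resolution = 360 / (PPR * 1) = 360 / 1024 = 0.3516

0.3516 degrees


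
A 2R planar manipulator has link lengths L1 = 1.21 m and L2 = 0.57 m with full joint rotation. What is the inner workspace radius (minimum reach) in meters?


r_min = |L1 - L2| = |1.21 - 0.57| = 0.6400

0.6400 m


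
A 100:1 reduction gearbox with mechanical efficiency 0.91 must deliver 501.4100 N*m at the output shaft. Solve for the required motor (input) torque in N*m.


tau_in = tau_out / (N * eta) = 501.4100 / (100 * 0.91) = 5.5100

5.5100 N*m


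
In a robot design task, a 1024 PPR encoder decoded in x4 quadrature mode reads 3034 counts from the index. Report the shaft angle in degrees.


angle = counts * 360 / (PPR*4) = 3034 * 360 / 4096 = 266.6602

266.6602 degrees


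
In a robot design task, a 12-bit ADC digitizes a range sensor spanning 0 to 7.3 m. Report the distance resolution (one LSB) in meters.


res = range / 2^n = 7.3/2^12 = 7.3/4096 = 0.0018

0.0018 m


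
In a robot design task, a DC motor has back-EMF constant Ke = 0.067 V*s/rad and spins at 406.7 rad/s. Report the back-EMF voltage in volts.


V_emf = Ke * omega = 0.067*406.7 = 27.2489

27.2489 V


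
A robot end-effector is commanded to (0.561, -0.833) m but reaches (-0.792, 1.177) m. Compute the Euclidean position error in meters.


dx = -0.792 - (0.561) = -1.3530, dy = 1.177 - (-0.833) = 2.0100
err = sqrt(1.830609 + 4.040100) = 2.4230

2.4230 m


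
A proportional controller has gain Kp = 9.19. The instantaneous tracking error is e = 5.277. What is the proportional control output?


u_P = Kp * e = 9.19 * 5.277 = 48.4956

48.4956


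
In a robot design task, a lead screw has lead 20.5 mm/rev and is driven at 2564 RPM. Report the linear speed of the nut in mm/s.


v = lead * (RPM/60) = 20.5*2564/60 = 876.0333

876.0333 mm/s


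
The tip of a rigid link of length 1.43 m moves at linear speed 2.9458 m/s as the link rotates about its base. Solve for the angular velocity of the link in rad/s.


omega = v / L = 2.9458 / 1.43 = 2.0600

2.0600 rad/s


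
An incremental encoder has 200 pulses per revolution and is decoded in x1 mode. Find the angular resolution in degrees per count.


resolution = 360 / (PPR * 1) = 360 / 200 = 1.8000

1.8000 degrees


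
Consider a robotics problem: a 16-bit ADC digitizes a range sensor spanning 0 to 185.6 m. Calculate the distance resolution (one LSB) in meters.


res = range / 2^n = 185.6/2^16 = 185.6/65536 = 0.0028

0.0028 m


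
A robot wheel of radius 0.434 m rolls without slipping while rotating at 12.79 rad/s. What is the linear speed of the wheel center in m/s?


v = omega * r = 12.79 * 0.434 = 5.5509

5.5509 m/s


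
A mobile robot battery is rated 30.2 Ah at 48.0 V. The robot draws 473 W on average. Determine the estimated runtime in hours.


E = 30.2*48.0 = 1449.6000 Wh
t = E/P = 1449.6000/473 = 3.0647

3.0647 hours


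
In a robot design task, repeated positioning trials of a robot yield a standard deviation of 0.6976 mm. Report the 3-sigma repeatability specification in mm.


repeatability = 3*sigma = 3*0.6976 = 2.0928

2.0928 mm


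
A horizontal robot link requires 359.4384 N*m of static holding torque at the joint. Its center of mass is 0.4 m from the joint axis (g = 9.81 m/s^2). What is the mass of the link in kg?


m = tau / (g*L) = 359.4384 / (9.81 * 0.4) = 91.6000

91.6000 kg


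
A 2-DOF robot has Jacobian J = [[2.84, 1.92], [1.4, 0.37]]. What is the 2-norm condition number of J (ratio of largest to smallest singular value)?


JJ^T eigenvalues: trace(JJ^T) = 13.8489, det(JJ^T) = det(J)^2 = 2.68042384
s_max^2 = (13.8489 + sqrt(181.07033585))/2 = 13.65256890
s_min^2 = (13.8489 - sqrt(181.07033585))/2 = 0.19633110
kappa = s_max/s_min = sqrt(13.65256890/0.19633110) = 8.3390

8.3390


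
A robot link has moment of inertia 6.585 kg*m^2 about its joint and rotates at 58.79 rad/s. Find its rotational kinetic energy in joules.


KE = (1/2)*I*omega^2 = 0.5*6.585*58.79^2 = 11379.7495

11379.7495 J


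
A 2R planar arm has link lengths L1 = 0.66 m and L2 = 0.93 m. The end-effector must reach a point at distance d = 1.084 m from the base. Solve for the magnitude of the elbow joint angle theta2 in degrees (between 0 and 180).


cos(th2) = (d^2 - L1^2 - L2^2)/(2*L1*L2) = (1.084^2 - 0.66^2 - 0.93^2)/(2*0.66*0.93) = -0.10218638
th2 = acos(-0.10218638) = 95.8651 deg

95.8651 degrees


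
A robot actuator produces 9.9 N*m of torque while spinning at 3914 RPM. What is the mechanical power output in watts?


omega = 3914 * 2*pi/60 = 409.873122 rad/s
P = tau * omega = 9.9 * 409.873122 = 4057.7439

4057.7439 W


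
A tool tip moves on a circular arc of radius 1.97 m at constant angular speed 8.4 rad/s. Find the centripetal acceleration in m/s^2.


a_c = omega^2 * r = 8.4^2 * 1.97 = 139.0032

139.0032 m/s^2


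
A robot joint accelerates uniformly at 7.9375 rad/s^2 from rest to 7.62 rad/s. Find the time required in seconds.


t = delta_omega / alpha = 7.62 / 7.9375 = 0.9600

0.9600 s


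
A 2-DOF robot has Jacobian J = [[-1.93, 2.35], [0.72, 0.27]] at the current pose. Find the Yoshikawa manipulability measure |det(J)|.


det(J) = -1.93*0.27 - (2.35)*(0.72) = -2.2131
|det(J)| = 2.2131

2.2131


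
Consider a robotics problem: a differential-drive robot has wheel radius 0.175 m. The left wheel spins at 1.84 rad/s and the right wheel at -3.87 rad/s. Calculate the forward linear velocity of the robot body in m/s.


v = r*(wR + wL)/2 = 0.175*(-3.87 + 1.84)/2 = -0.1776

-0.1776 m/s


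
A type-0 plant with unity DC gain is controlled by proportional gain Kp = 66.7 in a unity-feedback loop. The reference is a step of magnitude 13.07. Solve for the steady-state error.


e_ss = R/(1 + Kp) = 13.07/(1 + 66.7) = 13.07/67.7000 = 0.1931

0.1931


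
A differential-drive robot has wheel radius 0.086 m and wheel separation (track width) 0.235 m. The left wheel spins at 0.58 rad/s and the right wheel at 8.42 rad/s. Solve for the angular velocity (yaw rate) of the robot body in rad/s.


omega = r*(wR - wL)/L = 0.086*(8.42 - (0.58))/0.235 = 2.8691

2.8691 rad/s


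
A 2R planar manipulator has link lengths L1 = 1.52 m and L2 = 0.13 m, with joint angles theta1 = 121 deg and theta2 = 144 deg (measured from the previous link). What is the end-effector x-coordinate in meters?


x = L1*cos(th1) + L2*cos(th1+th2) = 1.52*cos(121 deg) + 0.13*cos(265 deg) = -0.7942

-0.7942 m


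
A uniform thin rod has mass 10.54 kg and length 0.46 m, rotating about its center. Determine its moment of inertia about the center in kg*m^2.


I = (1/12)*m*L^2 = (1/12)*10.54*0.46^2 = 0.1859

0.1859 kg*m^2


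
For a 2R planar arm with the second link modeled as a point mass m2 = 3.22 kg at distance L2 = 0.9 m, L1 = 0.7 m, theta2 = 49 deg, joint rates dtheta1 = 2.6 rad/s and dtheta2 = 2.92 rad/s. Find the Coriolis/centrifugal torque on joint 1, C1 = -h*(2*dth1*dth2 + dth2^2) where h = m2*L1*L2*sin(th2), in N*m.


h = m2*L1*L2*sin(th2) = 3.22*0.7*0.9*sin(49 deg) = 1.531004
C1 = -h*(2*2.6*2.92 + 2.92^2) = -1.531004*23.7104 = -36.3007

-36.3007 N*m


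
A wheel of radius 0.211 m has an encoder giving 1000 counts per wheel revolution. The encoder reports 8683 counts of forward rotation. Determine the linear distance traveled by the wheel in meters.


revs = 8683/1000 = 8.683000
d = revs * 2*pi*r = 8.683000 * 2*pi*0.211 = 11.5115

11.5115 m


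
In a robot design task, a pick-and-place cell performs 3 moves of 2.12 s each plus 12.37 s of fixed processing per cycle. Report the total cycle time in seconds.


T = 3*2.12 + 12.37 = 18.7300

18.7300 s


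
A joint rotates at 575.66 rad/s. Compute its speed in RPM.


RPM = 575.66 * 60/(2*pi) = 5497.1481

5497.1481 RPM


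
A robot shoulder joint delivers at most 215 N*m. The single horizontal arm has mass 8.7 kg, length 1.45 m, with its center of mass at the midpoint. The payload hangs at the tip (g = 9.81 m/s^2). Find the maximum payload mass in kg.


tau_arm = m_arm*g*(L/2) = 8.7*9.81*1.45/2 = 61.8766 N*m
tau_payload = tau_max - tau_arm = 215 - 61.8766 = 153.1234
m_payload = tau_payload / (g*L) = 153.1234 / (9.81*1.45) = 10.7648

10.7648 kg


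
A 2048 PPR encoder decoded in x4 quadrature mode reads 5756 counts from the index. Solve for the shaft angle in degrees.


angle = counts * 360 / (PPR*4) = 5756 * 360 / 8192 = 252.9492

252.9492 degrees


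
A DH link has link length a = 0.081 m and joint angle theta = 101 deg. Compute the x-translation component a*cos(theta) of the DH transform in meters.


a*cos(theta) = 0.081*cos(101 deg) = -0.0155

-0.0155 m


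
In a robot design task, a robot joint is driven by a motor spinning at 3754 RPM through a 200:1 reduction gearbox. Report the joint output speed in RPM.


omega_joint = omega_motor / N = 3754 / 200 = 18.7700

18.7700 RPM


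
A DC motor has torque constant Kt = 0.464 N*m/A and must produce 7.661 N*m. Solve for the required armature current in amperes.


I = tau / Kt = 7.661/0.464 = 16.5108

16.5108 A


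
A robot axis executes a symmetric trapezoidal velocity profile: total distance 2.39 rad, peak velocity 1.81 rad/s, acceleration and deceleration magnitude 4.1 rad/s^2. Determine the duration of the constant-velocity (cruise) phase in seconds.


t_acc = v/a = 0.441463 s, d_acc = v^2/(2a) = 0.399524 rad each
d_cruise = 2.39 - 2*0.399524 = 1.590952 rad
t_cruise = d_cruise/v = 1.590952/1.81 = 0.8790

0.8790 s


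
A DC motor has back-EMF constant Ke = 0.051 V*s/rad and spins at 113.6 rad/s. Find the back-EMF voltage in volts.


V_emf = Ke * omega = 0.051*113.6 = 5.7936

5.7936 V


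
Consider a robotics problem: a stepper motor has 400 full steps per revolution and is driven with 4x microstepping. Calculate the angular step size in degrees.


step = 360/(400*4) = 360/1600 = 0.2250

0.2250 degrees


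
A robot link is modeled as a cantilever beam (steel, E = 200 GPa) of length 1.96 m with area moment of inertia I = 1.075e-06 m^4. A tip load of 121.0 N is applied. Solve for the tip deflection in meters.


delta = F*L^3/(3*E*I) = 121.0*1.96^3/(3*2.000e+11*1.075e-06)
      = 911.073856/645000 = 0.0014

0.0014 m


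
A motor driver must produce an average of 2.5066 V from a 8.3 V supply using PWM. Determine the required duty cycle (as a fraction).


D = V_avg/V_supply = 2.5066/8.3 = 0.3020

0.3020


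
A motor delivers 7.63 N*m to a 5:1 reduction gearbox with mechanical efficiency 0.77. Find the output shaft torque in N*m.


tau_out = tau_in * N * eta = 7.63 * 5 * 0.77 = 29.3755

29.3755 N*m


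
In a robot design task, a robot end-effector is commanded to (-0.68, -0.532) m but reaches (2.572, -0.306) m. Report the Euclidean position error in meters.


dx = 2.572 - (-0.68) = 3.2520, dy = -0.306 - (-0.532) = 0.2260
err = sqrt(10.575504 + 0.051076) = 3.2598

3.2598 m


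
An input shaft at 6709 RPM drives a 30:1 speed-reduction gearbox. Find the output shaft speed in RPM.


omega_out = omega_in / N = 6709 / 30 = 223.6333

223.6333 RPM


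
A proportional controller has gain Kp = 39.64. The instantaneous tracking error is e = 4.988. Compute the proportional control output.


u_P = Kp * e = 39.64 * 4.988 = 197.7243

197.7243


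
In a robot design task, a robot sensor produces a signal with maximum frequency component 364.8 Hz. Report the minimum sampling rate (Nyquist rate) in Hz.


f_s,min = 2*f_max = 2*364.8 = 729.6000

729.6000 Hz


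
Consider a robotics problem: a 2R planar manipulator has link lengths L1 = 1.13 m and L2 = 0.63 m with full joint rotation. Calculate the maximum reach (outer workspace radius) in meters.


r_max = L1 + L2 = 1.13 + 0.63 = 1.7600

1.7600 m


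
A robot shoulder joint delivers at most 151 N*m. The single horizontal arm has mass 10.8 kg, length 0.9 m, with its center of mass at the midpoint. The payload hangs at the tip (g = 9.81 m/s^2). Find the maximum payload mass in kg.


tau_arm = m_arm*g*(L/2) = 10.8*9.81*0.9/2 = 47.6766 N*m
tau_payload = tau_max - tau_arm = 151 - 47.6766 = 103.3234
m_payload = tau_payload / (g*L) = 103.3234 / (9.81*0.9) = 11.7027

11.7027 kg


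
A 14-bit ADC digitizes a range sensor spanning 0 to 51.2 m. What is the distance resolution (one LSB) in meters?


res = range / 2^n = 51.2/2^14 = 51.2/16384 = 0.0031

0.0031 m


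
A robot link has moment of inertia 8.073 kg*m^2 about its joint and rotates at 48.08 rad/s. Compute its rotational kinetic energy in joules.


KE = (1/2)*I*omega^2 = 0.5*8.073*48.08^2 = 9331.1222

9331.1222 J


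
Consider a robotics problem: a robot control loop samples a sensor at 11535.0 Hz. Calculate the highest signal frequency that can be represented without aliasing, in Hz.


f_max = f_s/2 = 11535.0/2 = 5767.5000

5767.5000 Hz


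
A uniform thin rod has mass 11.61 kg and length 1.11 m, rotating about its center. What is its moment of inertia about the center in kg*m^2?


I = (1/12)*m*L^2 = (1/12)*11.61*1.11^2 = 1.1921

1.1921 kg*m^2


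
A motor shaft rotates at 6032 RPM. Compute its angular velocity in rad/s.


omega = 6032 * 2*pi/60 = 631.6696

631.6696 rad/s


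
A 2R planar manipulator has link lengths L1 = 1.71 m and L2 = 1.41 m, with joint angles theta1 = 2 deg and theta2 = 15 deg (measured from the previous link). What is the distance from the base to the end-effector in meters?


x = L1*cos(th1) + L2*cos(th1+th2) = 3.057348
y = L1*sin(th1) + L2*sin(th1+th2) = 0.471922
d = sqrt(x^2 + y^2) = sqrt(9.347377 + 0.222710) = 3.0936

3.0936 m


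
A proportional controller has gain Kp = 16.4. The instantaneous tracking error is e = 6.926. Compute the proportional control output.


u_P = Kp * e = 16.4 * 6.926 = 113.5864

113.5864


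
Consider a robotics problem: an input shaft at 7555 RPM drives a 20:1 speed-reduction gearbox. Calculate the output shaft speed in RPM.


omega_out = omega_in / N = 7555 / 20 = 377.7500

377.7500 RPM


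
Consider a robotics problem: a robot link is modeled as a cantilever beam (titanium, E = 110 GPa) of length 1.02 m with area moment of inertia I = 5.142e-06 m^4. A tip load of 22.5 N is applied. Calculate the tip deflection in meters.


delta = F*L^3/(3*E*I) = 22.5*1.02^3/(3*1.100e+11*5.142e-06)
      = 23.87718/1696860 = 1.4071e-05

1.4071e-05 m


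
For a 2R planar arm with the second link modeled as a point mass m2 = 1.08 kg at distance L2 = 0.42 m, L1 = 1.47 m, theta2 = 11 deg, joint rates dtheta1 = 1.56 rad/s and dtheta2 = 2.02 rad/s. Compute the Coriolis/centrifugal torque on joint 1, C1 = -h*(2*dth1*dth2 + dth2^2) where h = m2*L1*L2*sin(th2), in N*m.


h = m2*L1*L2*sin(th2) = 1.08*1.47*0.42*sin(11 deg) = 0.127230
C1 = -h*(2*1.56*2.02 + 2.02^2) = -0.127230*10.3828 = -1.3210

-1.3210 N*m


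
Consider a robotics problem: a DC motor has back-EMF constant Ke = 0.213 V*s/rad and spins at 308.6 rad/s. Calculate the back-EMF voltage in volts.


V_emf = Ke * omega = 0.213*308.6 = 65.7318

65.7318 V


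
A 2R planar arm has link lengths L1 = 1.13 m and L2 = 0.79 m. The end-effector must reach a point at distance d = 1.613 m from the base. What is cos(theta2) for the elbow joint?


cos(th2) = (d^2 - L1^2 - L2^2)/(2*L1*L2) = (1.613^2 - 1.13^2 - 0.79^2)/(2*1.13*0.79) = 0.3925

0.3925


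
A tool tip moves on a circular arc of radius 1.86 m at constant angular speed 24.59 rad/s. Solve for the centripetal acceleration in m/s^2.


a_c = omega^2 * r = 24.59^2 * 1.86 = 1124.6827

1124.6827 m/s^2


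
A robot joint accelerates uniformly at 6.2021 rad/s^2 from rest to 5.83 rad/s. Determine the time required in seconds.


t = delta_omega / alpha = 5.83 / 6.2021 = 0.9400

0.9400 s


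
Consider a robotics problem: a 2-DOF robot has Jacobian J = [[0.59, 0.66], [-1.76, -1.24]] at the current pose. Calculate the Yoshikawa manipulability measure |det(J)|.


det(J) = 0.59*-1.24 - (0.66)*(-1.76) = 0.4300
|det(J)| = 0.4300

0.4300


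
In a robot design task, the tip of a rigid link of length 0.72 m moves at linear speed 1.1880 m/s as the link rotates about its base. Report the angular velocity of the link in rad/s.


omega = v / L = 1.1880 / 0.72 = 1.6500

1.6500 rad/s


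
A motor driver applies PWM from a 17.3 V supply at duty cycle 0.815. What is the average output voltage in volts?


V_avg = V_supply * D = 17.3*0.815 = 14.0995

14.0995 V


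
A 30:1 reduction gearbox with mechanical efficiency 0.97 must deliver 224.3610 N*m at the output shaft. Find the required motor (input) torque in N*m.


tau_in = tau_out / (N * eta) = 224.3610 / (30 * 0.97) = 7.7100

7.7100 N*m


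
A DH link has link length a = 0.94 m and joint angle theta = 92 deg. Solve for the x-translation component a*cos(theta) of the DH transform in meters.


a*cos(theta) = 0.94*cos(92 deg) = -0.0328

-0.0328 m


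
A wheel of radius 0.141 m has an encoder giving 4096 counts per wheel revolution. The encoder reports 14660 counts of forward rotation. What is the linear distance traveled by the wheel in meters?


revs = 14660/4096 = 3.579102
d = revs * 2*pi*r = 3.579102 * 2*pi*0.141 = 3.1708

3.1708 m


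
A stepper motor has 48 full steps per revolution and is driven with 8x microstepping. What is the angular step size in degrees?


step = 360/(48*8) = 360/384 = 0.9375

0.9375 degrees


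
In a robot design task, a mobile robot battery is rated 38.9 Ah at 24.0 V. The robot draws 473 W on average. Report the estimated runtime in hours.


E = 38.9*24.0 = 933.6000 Wh
t = E/P = 933.6000/473 = 1.9738

1.9738 hours


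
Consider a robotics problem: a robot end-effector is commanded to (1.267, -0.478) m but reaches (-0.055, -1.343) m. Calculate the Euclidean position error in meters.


dx = -0.055 - (1.267) = -1.3220, dy = -1.343 - (-0.478) = -0.8650
err = sqrt(1.747684 + 0.748225) = 1.5798

1.5798 m


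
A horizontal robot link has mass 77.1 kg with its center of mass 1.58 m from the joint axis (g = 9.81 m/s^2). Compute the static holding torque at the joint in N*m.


tau = m*g*L = 77.1 * 9.81 * 1.58 = 1195.0346

1195.0346 N*m


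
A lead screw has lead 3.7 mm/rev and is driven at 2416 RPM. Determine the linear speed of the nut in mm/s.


v = lead * (RPM/60) = 3.7*2416/60 = 148.9867

148.9867 mm/s


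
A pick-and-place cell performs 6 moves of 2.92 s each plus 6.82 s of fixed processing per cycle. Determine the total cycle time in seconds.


T = 6*2.92 + 6.82 = 24.3400

24.3400 s


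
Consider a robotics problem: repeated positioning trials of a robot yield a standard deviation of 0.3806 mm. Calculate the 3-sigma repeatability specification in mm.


repeatability = 3*sigma = 3*0.3806 = 1.1418

1.1418 mm


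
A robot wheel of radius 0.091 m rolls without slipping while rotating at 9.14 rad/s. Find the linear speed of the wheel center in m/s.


v = omega * r = 9.14 * 0.091 = 0.8317

0.8317 m/s


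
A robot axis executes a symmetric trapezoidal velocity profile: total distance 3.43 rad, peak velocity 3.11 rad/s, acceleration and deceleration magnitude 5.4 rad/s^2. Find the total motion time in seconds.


t_acc = v/a = 3.11/5.4 = 0.575926 s
d_acc = v^2/(2a) = 0.895565 rad (each ramp)
d_cruise = 3.43 - 2*0.895565 = 1.638870 rad
t_cruise = 1.638870/3.11 = 0.526968 s
t_total = 2*0.575926 + 0.526968 = 1.6788

1.6788 s


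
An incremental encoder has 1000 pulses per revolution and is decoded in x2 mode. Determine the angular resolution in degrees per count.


resolution = 360 / (PPR * 2) = 360 / 2000 = 0.1800

0.1800 degrees


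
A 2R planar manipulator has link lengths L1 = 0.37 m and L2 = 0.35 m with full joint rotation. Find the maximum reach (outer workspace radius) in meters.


r_max = L1 + L2 = 0.37 + 0.35 = 0.7200

0.7200 m


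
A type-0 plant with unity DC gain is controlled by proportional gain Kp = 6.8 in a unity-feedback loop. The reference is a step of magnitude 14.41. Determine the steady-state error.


e_ss = R/(1 + Kp) = 14.41/(1 + 6.8) = 14.41/7.8000 = 1.8474

1.8474


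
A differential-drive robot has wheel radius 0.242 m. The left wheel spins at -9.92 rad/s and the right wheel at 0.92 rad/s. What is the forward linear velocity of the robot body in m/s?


v = r*(wR + wL)/2 = 0.242*(0.92 + -9.92)/2 = -1.0890

-1.0890 m/s


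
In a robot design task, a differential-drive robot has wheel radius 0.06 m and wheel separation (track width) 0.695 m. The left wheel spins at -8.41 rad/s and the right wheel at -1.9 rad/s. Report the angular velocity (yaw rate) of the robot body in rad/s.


omega = r*(wR - wL)/L = 0.06*(-1.9 - (-8.41))/0.695 = 0.5620

0.5620 rad/s


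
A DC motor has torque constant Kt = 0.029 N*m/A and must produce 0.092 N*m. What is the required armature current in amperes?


I = tau / Kt = 0.092/0.029 = 3.1724

3.1724 A
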